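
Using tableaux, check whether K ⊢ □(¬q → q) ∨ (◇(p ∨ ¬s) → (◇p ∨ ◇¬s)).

Yes, valid

Tableau for the negation ¬(□(¬q → q) ∨ (◇(p ∨ ¬s) → (◇p ∨ ◇¬s))):
1. ¬(□(¬q → q) ∨ (◇(p ∨ ¬s) → (◇p ∨ ◇¬s))), w0
2. ¬□(¬q → q), w0
3. ¬(◇(p ∨ ¬s) → (◇p ∨ ◇¬s)), w0
4. ◇(p ∨ ¬s), w0
5. ¬(◇p ∨ ◇¬s), w0
6. ¬◇p, w0
7. ¬◇¬s, w0
8. ¬(¬q → q), w1
9. ¬q, w1
10. ¬p, w1
11. s, w1
12. p ∨ ¬s, w2
13. ¬p, w2
14. s, w2
15. ¬s, w2
Accessibility: w0Rw1, w0Rw2
Branch closes: s and ¬s both at w2.
Every branch of the negation's tableau closes; the branch above is one of them.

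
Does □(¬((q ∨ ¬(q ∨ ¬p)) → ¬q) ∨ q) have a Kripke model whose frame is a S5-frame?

Yes, satisfiable

1. □(¬((q ∨ ¬(q ∨ ¬p)) → ¬q) ∨ q), 0
2. ¬((q ∨ ¬(q ∨ ¬p)) → ¬q) ∨ q, 0
3. q, 0
Accessibility: 0R0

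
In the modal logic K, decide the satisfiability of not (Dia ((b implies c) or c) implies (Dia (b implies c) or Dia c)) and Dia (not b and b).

Unsatisfiable

1. not (Dia ((b implies c) or c) implies (Dia (b implies c) or Dia c)) and Dia (not b and b), u
2. not (Dia ((b implies c) or c) implies (Dia (b implies c) or Dia c)), u   [and-rule on 1]
3. Dia (not b and b), u   [and-rule on 1]
4. Dia ((b implies c) or c), u   [neg-implies-rule on 2]
5. not (Dia (b implies c) or Dia c), u   [neg-implies-rule on 2]
6. not Dia (b implies c), u   [neg-or-rule on 5]
7. not Dia c, u   [neg-or-rule on 5]
8. not b and b, v   [Dia-rule on 3: fresh world v, uRv]
9. not b, v   [and-rule on 8]
10. b, v   [and-rule on 8]
Accessibility: uRv
Branch closes: b and not b both at v.
All branches of the tableau close; one closing branch shown above.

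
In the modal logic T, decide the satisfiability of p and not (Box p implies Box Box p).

Satisfiable (open branch found)

1. p and not (Box p implies Box Box p), w0
2. p, w0
3. not (Box p implies Box Box p), w0
4. Box p, w0
5. not Box Box p, w0
6. not Box p, w1
7. p, w1
8. not p, w2
Accessibility: w0Rw0, w0Rw1, w1Rw1, w1Rw2, w2Rw2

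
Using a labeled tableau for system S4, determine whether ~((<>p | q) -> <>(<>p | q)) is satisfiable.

Unsatisfiable (every branch closes)

1. ~((<>p | q) -> <>(<>p | q)), 0
2. <>p | q, 0   [~->-rule on 1]
3. ~<>(<>p | q), 0   [~->-rule on 1]
4. ~(<>p | q), 0   [~<>-rule on 3 via 0R0]
5. ~<>p, 0   [~|-rule on 4]
6. ~q, 0   [~|-rule on 4]
7. ~p, 0   [~<>-rule on 5 via 0R0]
8. <>p, 0   [|-rule on 2 (branches; this branch)]
9. p, 1   [<>-rule on 8: fresh world 1, 0R1]
10. ~(<>p | q), 1   [~<>-rule on 3 via 0R1]
11. ~<>p, 1   [~|-rule on 10]
12. ~q, 1   [~|-rule on 10]
13. ~p, 1   [~<>-rule on 5 via 0R1]
Accessibility: 0R0, 0R1, 1R1
Branch closes: p and ~p both at 1.
All branches of the tableau close; one closing branch shown above.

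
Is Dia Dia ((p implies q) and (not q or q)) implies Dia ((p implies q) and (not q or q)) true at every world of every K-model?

Not valid

Tableau for the negation not (Dia Dia ((p implies q) and (not q or q)) implies Dia ((p implies q) and (not q or q))):
1. not (Dia Dia ((p implies q) and (not q or q)) implies Dia ((p implies q) and (not q or q))), 0
2. Dia Dia ((p implies q) and (not q or q)), 0   [neg-implies-rule on 1]
3. not Dia ((p implies q) and (not q or q)), 0   [neg-implies-rule on 1]
4. Dia ((p implies q) and (not q or q)), 1   [Dia-rule on 2: fresh world 1, 0R1]
5. not ((p implies q) and (not q or q)), 1   [neg-Dia-rule on 3 via 0R1]
6. not (p implies q), 1   [neg-and-rule on 5 (branches; this branch)]
7. p, 1   [neg-implies-rule on 6]
8. not q, 1   [neg-implies-rule on 6]
9. (p implies q) and (not q or q), 2   [Dia-rule on 4: fresh world 2, 1R2]
10. p implies q, 2   [and-rule on 9]
11. not q or q, 2   [and-rule on 9]
12. q, 2   [implies-rule on 10 (branches; this branch)]
Accessibility: 0R1, 1R2
The negation has an open branch (countermodel exists).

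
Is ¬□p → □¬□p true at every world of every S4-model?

Tableau for the negation ¬(¬□p → □¬□p):
1. ¬(¬□p → □¬□p), 0
2. ¬□p, 0
3. ¬□¬□p, 0
4. ¬p, 1
5. □p, 2
6. p, 2
Accessibility: 0R0, 0R1, 0R2, 1R1, 2R2
The negation has an open branch (countermodel exists).

No, not valid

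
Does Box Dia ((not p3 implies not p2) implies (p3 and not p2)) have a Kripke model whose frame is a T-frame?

1. Box Dia ((not p3 implies not p2) implies (p3 and not p2)), 0
2. Dia ((not p3 implies not p2) implies (p3 and not p2)), 0   [Box-rule on 1 via 0R0]
3. (not p3 implies not p2) implies (p3 and not p2), 1   [Dia-rule on 2: fresh world 1, 0R1]
4. Dia ((not p3 implies not p2) implies (p3 and not p2)), 1   [Box-rule on 1 via 0R1]
5. p3 and not p2, 1   [implies-rule on 3 (branches; this branch)]
6. p3, 1   [and-rule on 5]
7. not p2, 1   [and-rule on 5]
8. (not p3 implies not p2) implies (p3 and not p2), 2   [Dia-rule on 4: fresh world 2, 1R2]
9. p3 and not p2, 2   [implies-rule on 8 (branches; this branch)]
10. p3, 2   [and-rule on 9]
11. not p2, 2   [and-rule on 9]
Accessibility: 0R0, 0R1, 1R1, 1R2, 2R2

Yes, satisfiable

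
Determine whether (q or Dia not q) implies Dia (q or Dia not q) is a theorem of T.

Tableau for the negation not ((q or Dia not q) implies Dia (q or Dia not q)):
1. not ((q or Dia not q) implies Dia (q or Dia not q)), w0
2. q or Dia not q, w0
3. not Dia (q or Dia not q), w0
4. not (q or Dia not q), w0
5. not q, w0
6. not Dia not q, w0
7. q, w0
Accessibility: w0Rw0
Branch closes: q and not q both at w0.
Every branch of the negation's tableau closes; the branch above is one of them.

Valid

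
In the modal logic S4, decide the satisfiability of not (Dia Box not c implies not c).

Satisfiable (open branch found)

1. not (Dia Box not c implies not c), 0
2. Dia Box not c, 0
3. c, 0
4. Box not c, 1
5. not c, 1
Accessibility: 0R0, 0R1, 1R1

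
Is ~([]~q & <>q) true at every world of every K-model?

Valid in K

Tableau for the negation []~q & <>q:
1. []~q & <>q, 0
2. []~q, 0
3. <>q, 0
4. q, 1
5. ~q, 1
Accessibility: 0R1
Branch closes: q and ~q both at 1.
Every branch of the negation's tableau closes; the branch above is one of them.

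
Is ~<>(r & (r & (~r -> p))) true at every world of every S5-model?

Tableau for the negation <>(r & (r & (~r -> p))):
1. <>(r & (r & (~r -> p))), 0
2. r & (r & (~r -> p)), 1   [<>-rule on 1: fresh world 1, 0R1]
3. r, 1   [&-rule on 2]
4. r & (~r -> p), 1   [&-rule on 2]
5. ~r -> p, 1   [&-rule on 4]
6. p, 1   [->-rule on 5 (branches; this branch)]
Accessibility: 0R0, 0R1, 1R0, 1R1
The negation has an open branch (countermodel exists).

No, not valid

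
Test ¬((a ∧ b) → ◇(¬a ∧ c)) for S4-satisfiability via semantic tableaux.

Yes, satisfiable

1. ¬((a ∧ b) → ◇(¬a ∧ c)), w0
2. a ∧ b, w0
3. ¬◇(¬a ∧ c), w0
4. a, w0
5. b, w0
6. ¬(¬a ∧ c), w0
7. ¬c, w0
Accessibility: w0Rw0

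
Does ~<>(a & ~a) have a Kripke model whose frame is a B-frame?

Yes, satisfiable

1. ~<>(a & ~a), u
2. ~(a & ~a), u
3. a, u
Accessibility: uRu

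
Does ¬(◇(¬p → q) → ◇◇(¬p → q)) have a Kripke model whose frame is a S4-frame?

1. ¬(◇(¬p → q) → ◇◇(¬p → q)), w0
2. ◇(¬p → q), w0
3. ¬◇◇(¬p → q), w0
4. ¬◇(¬p → q), w0
5. ¬(¬p → q), w0
6. ¬p, w0
7. ¬q, w0
8. ¬p → q, w1
9. ¬◇(¬p → q), w1
10. ¬(¬p → q), w1
11. ¬p, w1
12. ¬q, w1
13. q, w1
Accessibility: w0Rw0, w0Rw1, w1Rw1
Branch closes: q and ¬q both at w1.
(One branch shown.) All branches close.

No, unsatisfiable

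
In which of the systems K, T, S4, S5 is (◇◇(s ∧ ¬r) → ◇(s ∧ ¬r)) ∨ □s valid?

S4-tableau for the negation ¬((◇◇(s ∧ ¬r) → ◇(s ∧ ¬r)) ∨ □s):
1. ¬((◇◇(s ∧ ¬r) → ◇(s ∧ ¬r)) ∨ □s), w0
2. ¬(◇◇(s ∧ ¬r) → ◇(s ∧ ¬r)), w0   [¬∨-rule on 1]
3. ¬□s, w0   [¬∨-rule on 1]
4. ◇◇(s ∧ ¬r), w0   [¬→-rule on 2]
5. ¬◇(s ∧ ¬r), w0   [¬→-rule on 2]
6. ¬(s ∧ ¬r), w0   [¬◇-rule on 5 via w0Rw0]
7. r, w0   [¬∧-rule on 6 (branches; this branch)]
8. ¬s, w1   [¬□-rule on 3: fresh world w1, w0Rw1]
9. ¬(s ∧ ¬r), w1   [¬◇-rule on 5 via w0Rw1]
10. r, w1   [¬∧-rule on 9 (branches; this branch)]
11. ◇(s ∧ ¬r), w2   [◇-rule on 4: fresh world w2, w0Rw2]
12. ¬(s ∧ ¬r), w2   [¬◇-rule on 5 via w0Rw2]
13. r, w2   [¬∧-rule on 12 (branches; this branch)]
14. s ∧ ¬r, w3   [◇-rule on 11: fresh world w3, w2Rw3]
15. s, w3   [∧-rule on 14]
16. ¬r, w3   [∧-rule on 14]
17. ¬(s ∧ ¬r), w3   [¬◇-rule on 5 via w0Rw3]
18. r, w3   [¬∧-rule on 17 (branches; this branch)]
Accessibility: w0Rw0, w0Rw1, w0Rw2, w0Rw3, w1Rw1, w2Rw2, w2Rw3, w3Rw3
Branch closes: r and ¬r both at w3.
Every branch closes (one shown): valid in S4, hence also in S5 (every theorem of S4 is a theorem of S5).
T-tableau for the negation ¬((◇◇(s ∧ ¬r) → ◇(s ∧ ¬r)) ∨ □s):
1. ¬((◇◇(s ∧ ¬r) → ◇(s ∧ ¬r)) ∨ □s), w0
2. ¬(◇◇(s ∧ ¬r) → ◇(s ∧ ¬r)), w0   [¬∨-rule on 1]
3. ¬□s, w0   [¬∨-rule on 1]
4. ◇◇(s ∧ ¬r), w0   [¬→-rule on 2]
5. ¬◇(s ∧ ¬r), w0   [¬→-rule on 2]
6. ¬(s ∧ ¬r), w0   [¬◇-rule on 5 via w0Rw0]
7. r, w0   [¬∧-rule on 6 (branches; this branch)]
8. ¬s, w1   [¬□-rule on 3: fresh world w1, w0Rw1]
9. ¬(s ∧ ¬r), w1   [¬◇-rule on 5 via w0Rw1]
10. r, w1   [¬∧-rule on 9 (branches; this branch)]
11. ◇(s ∧ ¬r), w2   [◇-rule on 4: fresh world w2, w0Rw2]
12. ¬(s ∧ ¬r), w2   [¬◇-rule on 5 via w0Rw2]
13. r, w2   [¬∧-rule on 12 (branches; this branch)]
14. s ∧ ¬r, w3   [◇-rule on 11: fresh world w3, w2Rw3]
15. s, w3   [∧-rule on 14]
16. ¬r, w3   [∧-rule on 14]
Accessibility: w0Rw0, w0Rw1, w0Rw2, w1Rw1, w2Rw2, w2Rw3, w3Rw3
Complete open branch: countermodel on a T-frame, so not valid in T, nor in K (the same frame is also a K-frame).

S4, S5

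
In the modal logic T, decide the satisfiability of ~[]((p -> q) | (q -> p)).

1. ~[]((p -> q) | (q -> p)), u
2. ~((p -> q) | (q -> p)), v
3. ~(p -> q), v
4. ~(q -> p), v
5. p, v
6. ~q, v
7. q, v
8. ~p, v
Accessibility: uRu, uRv, vRv
Branch closes: q and ~q both at v.
Every branch closes; the branch above is one of them.

Unsatisfiable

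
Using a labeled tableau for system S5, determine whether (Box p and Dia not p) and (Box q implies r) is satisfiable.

1. (Box p and Dia not p) and (Box q implies r), 0
2. Box p and Dia not p, 0
3. Box q implies r, 0
4. Box p, 0
5. Dia not p, 0
6. p, 0
7. r, 0
8. not p, 1
9. p, 1
Accessibility: 0R0, 0R1, 1R0, 1R1
Branch closes: p and not p both at 1.
(One branch shown.) All branches close.

Unsatisfiable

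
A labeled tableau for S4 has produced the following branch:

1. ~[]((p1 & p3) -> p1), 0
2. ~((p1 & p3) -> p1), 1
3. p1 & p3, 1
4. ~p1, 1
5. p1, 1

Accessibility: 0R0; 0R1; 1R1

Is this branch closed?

Closed

Both p1 and ~p1 appear at 1.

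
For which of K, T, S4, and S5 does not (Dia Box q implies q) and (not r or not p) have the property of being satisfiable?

S4-tableau for the formula:
1. not (Dia Box q implies q) and (not r or not p), u
2. not (Dia Box q implies q), u   [and-rule on 1]
3. not r or not p, u   [and-rule on 1]
4. Dia Box q, u   [neg-implies-rule on 2]
5. not q, u   [neg-implies-rule on 2]
6. not p, u   [or-rule on 3 (branches; this branch)]
7. Box q, v   [Dia-rule on 4: fresh world v, uRv]
8. q, v   [Box-rule on 7 via vRv]
Accessibility: uRu, uRv, vRv
Complete open branch: satisfiable in S4, hence also in K, T (this S4-model is also a K-model and a T-model).
S5-tableau for the formula:
1. not (Dia Box q implies q) and (not r or not p), u
2. not (Dia Box q implies q), u   [and-rule on 1]
3. not r or not p, u   [and-rule on 1]
4. Dia Box q, u   [neg-implies-rule on 2]
5. not q, u   [neg-implies-rule on 2]
6. not p, u   [or-rule on 3 (branches; this branch)]
7. Box q, v   [Dia-rule on 4: fresh world v, uRv]
8. q, u   [Box-rule on 7 via vRu]
Accessibility: uRu, uRv, vRu, vRv
Branch closes: q and not q both at u.
Every branch closes (one shown): unsatisfiable in S5.

K, T, S4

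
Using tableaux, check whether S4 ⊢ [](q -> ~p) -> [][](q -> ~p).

Valid

Tableau for the negation ~([](q -> ~p) -> [][](q -> ~p)):
1. ~([](q -> ~p) -> [][](q -> ~p)), w0
2. [](q -> ~p), w0   [~->-rule on 1]
3. ~[][](q -> ~p), w0   [~->-rule on 1]
4. q -> ~p, w0   [[]-rule on 2 via w0Rw0]
5. ~p, w0   [->-rule on 4 (branches; this branch)]
6. ~[](q -> ~p), w1   [~[]-rule on 3: fresh world w1, w0Rw1]
7. q -> ~p, w1   [[]-rule on 2 via w0Rw1]
8. ~p, w1   [->-rule on 7 (branches; this branch)]
9. ~(q -> ~p), w2   [~[]-rule on 6: fresh world w2, w1Rw2]
10. q, w2   [~->-rule on 9]
11. p, w2   [~->-rule on 9]
12. q -> ~p, w2   [[]-rule on 2 via w0Rw2]
13. ~p, w2   [->-rule on 12 (branches; this branch)]
Accessibility: w0Rw0, w0Rw1, w0Rw2, w1Rw1, w1Rw2, w2Rw2
Branch closes: p and ~p both at w2.
All branches of the negation close; one closing branch shown above.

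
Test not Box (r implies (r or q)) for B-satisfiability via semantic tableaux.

1. not Box (r implies (r or q)), w0
2. not (r implies (r or q)), w1
3. r, w1
4. not (r or q), w1
5. not r, w1
6. not q, w1
Accessibility: w0Rw0, w0Rw1, w1Rw0, w1Rw1
Branch closes: r and not r both at w1.
Every branch closes; the branch above is one of them.

No, unsatisfiable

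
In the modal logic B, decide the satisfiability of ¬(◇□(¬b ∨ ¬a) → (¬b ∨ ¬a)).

Unsatisfiable (every branch closes)

1. ¬(◇□(¬b ∨ ¬a) → (¬b ∨ ¬a)), w0
2. ◇□(¬b ∨ ¬a), w0
3. ¬(¬b ∨ ¬a), w0
4. b, w0
5. a, w0
6. □(¬b ∨ ¬a), w1
7. ¬b ∨ ¬a, w0
8. ¬b ∨ ¬a, w1
9. ¬a, w0
Accessibility: w0Rw0, w0Rw1, w1Rw0, w1Rw1
Branch closes: a and ¬a both at w0.
Every branch closes; the branch above is one of them.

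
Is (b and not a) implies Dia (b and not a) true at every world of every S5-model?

Yes, valid

Tableau for the negation not ((b and not a) implies Dia (b and not a)):
1. not ((b and not a) implies Dia (b and not a)), 0
2. b and not a, 0
3. not Dia (b and not a), 0
4. b, 0
5. not a, 0
6. not (b and not a), 0
7. a, 0
Accessibility: 0R0
Branch closes: a and not a both at 0.
Every branch of the negation's tableau closes; the branch above is one of them.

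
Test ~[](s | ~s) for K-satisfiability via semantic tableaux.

1. ~[](s | ~s), w0
2. ~(s | ~s), w1
3. ~s, w1
4. s, w1
Accessibility: w0Rw1
Branch closes: s and ~s both at w1.
(One branch shown.) All branches close.

No, unsatisfiable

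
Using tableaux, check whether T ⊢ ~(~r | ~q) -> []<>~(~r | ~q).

Invalid (countermodel exists)

Tableau for the negation ~(~(~r | ~q) -> []<>~(~r | ~q)):
1. ~(~(~r | ~q) -> []<>~(~r | ~q)), u
2. ~(~r | ~q), u
3. ~[]<>~(~r | ~q), u
4. r, u
5. q, u
6. ~<>~(~r | ~q), v
7. ~r | ~q, v
8. ~q, v
Accessibility: uRu, uRv, vRv
The negation has an open branch (countermodel exists).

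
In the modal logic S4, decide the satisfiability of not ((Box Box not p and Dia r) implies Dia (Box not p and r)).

Unsatisfiable

1. not ((Box Box not p and Dia r) implies Dia (Box not p and r)), w0
2. Box Box not p and Dia r, w0   [neg-implies-rule on 1]
3. not Dia (Box not p and r), w0   [neg-implies-rule on 1]
4. Box Box not p, w0   [and-rule on 2]
5. Dia r, w0   [and-rule on 2]
6. not (Box not p and r), w0   [neg-Dia-rule on 3 via w0Rw0]
7. Box not p, w0   [Box-rule on 4 via w0Rw0]
8. not p, w0   [Box-rule on 7 via w0Rw0]
9. not r, w0   [neg-and-rule on 6 (branches; this branch)]
10. r, w1   [Dia-rule on 5: fresh world w1, w0Rw1]
11. not (Box not p and r), w1   [neg-Dia-rule on 3 via w0Rw1]
12. Box not p, w1   [Box-rule on 4 via w0Rw1]
13. not p, w1   [Box-rule on 7 via w0Rw1]
14. not Box not p, w1   [neg-and-rule on 11 (branches; this branch)]
15. p, w2   [neg-Box-rule on 14: fresh world w2, w1Rw2]
16. not (Box not p and r), w2   [neg-Dia-rule on 3 via w0Rw2]
17. Box not p, w2   [Box-rule on 4 via w0Rw2]
18. not p, w2   [Box-rule on 7 via w0Rw2]
Accessibility: w0Rw0, w0Rw1, w0Rw2, w1Rw1, w1Rw2, w2Rw2
Branch closes: p and not p both at w2.
Every branch closes; the branch above is one of them.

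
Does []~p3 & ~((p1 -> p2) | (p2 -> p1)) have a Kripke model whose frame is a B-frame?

Unsatisfiable

1. []~p3 & ~((p1 -> p2) | (p2 -> p1)), 0
2. []~p3, 0   [&-rule on 1]
3. ~((p1 -> p2) | (p2 -> p1)), 0   [&-rule on 1]
4. ~(p1 -> p2), 0   [~|-rule on 3]
5. ~(p2 -> p1), 0   [~|-rule on 3]
6. p1, 0   [~->-rule on 4]
7. ~p2, 0   [~->-rule on 4]
8. p2, 0   [~->-rule on 5]
9. ~p1, 0   [~->-rule on 5]
Accessibility: 0R0
Branch closes: p2 and ~p2 both at 0.
(One branch shown.) All branches close.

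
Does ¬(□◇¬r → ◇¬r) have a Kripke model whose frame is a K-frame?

1. ¬(□◇¬r → ◇¬r), w0
2. □◇¬r, w0
3. ¬◇¬r, w0

Satisfiable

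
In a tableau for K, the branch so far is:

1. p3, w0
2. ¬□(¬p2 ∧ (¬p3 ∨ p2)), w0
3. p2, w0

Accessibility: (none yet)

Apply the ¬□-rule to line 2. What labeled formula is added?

a fresh world w1 with w0Rw1, and ¬(¬p2 ∧ (¬p3 ∨ p2)) at w1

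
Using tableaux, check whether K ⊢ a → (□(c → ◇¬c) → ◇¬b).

Tableau for the negation ¬(a → (□(c → ◇¬c) → ◇¬b)):
1. ¬(a → (□(c → ◇¬c) → ◇¬b)), u
2. a, u   [¬→-rule on 1]
3. ¬(□(c → ◇¬c) → ◇¬b), u   [¬→-rule on 1]
4. □(c → ◇¬c), u   [¬→-rule on 3]
5. ¬◇¬b, u   [¬→-rule on 3]
The negation has an open branch (countermodel exists).

Not valid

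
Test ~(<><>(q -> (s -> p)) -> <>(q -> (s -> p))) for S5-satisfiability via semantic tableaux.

Unsatisfiable

1. ~(<><>(q -> (s -> p)) -> <>(q -> (s -> p))), 0
2. <><>(q -> (s -> p)), 0   [~->-rule on 1]
3. ~<>(q -> (s -> p)), 0   [~->-rule on 1]
4. ~(q -> (s -> p)), 0   [~<>-rule on 3 via 0R0]
5. q, 0   [~->-rule on 4]
6. ~(s -> p), 0   [~->-rule on 4]
7. s, 0   [~->-rule on 6]
8. ~p, 0   [~->-rule on 6]
9. <>(q -> (s -> p)), 1   [<>-rule on 2: fresh world 1, 0R1]
10. ~(q -> (s -> p)), 1   [~<>-rule on 3 via 0R1]
11. q, 1   [~->-rule on 10]
12. ~(s -> p), 1   [~->-rule on 10]
13. s, 1   [~->-rule on 12]
14. ~p, 1   [~->-rule on 12]
15. q -> (s -> p), 2   [<>-rule on 9: fresh world 2, 1R2]
16. ~(q -> (s -> p)), 2   [~<>-rule on 3 via 0R2]
17. q, 2   [~->-rule on 16]
18. ~(s -> p), 2   [~->-rule on 16]
19. s, 2   [~->-rule on 18]
20. ~p, 2   [~->-rule on 18]
21. s -> p, 2   [->-rule on 15 (branches; this branch)]
22. p, 2   [->-rule on 21 (branches; this branch)]
Accessibility: 0R0, 0R1, 0R2, 1R0, 1R1, 1R2, 2R0, 2R1, 2R2
Branch closes: p and ~p both at 2.
(One branch shown.) All branches close.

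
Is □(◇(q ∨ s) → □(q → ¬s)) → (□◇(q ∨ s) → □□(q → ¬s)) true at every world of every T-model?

Tableau for the negation ¬(□(◇(q ∨ s) → □(q → ¬s)) → (□◇(q ∨ s) → □□(q → ¬s))):
1. ¬(□(◇(q ∨ s) → □(q → ¬s)) → (□◇(q ∨ s) → □□(q → ¬s))), w0
2. □(◇(q ∨ s) → □(q → ¬s)), w0
3. ¬(□◇(q ∨ s) → □□(q → ¬s)), w0
4. □◇(q ∨ s), w0
5. ¬□□(q → ¬s), w0
6. ◇(q ∨ s) → □(q → ¬s), w0
7. ◇(q ∨ s), w0
8. □(q → ¬s), w0
9. q → ¬s, w0
10. ¬s, w0
11. ¬□(q → ¬s), w1
12. ◇(q ∨ s) → □(q → ¬s), w1
13. ◇(q ∨ s), w1
14. q → ¬s, w1
15. ¬◇(q ∨ s), w1
16. ¬(q ∨ s), w1
17. ¬q, w1
18. ¬s, w1
19. q ∨ s, w2
20. ◇(q ∨ s) → □(q → ¬s), w2
21. ◇(q ∨ s), w2
22. q → ¬s, w2
23. s, w2
24. □(q → ¬s), w2
25. ¬q, w2
26. ¬(q → ¬s), w3
27. q, w3
28. s, w3
29. ¬(q ∨ s), w3
30. ¬q, w3
31. ¬s, w3
Accessibility: w0Rw0, w0Rw1, w0Rw2, w1Rw1, w1Rw3, w2Rw2, w3Rw3
Branch closes: q and ¬q both at w3.
All branches of the negation close; one closing branch shown above.

Valid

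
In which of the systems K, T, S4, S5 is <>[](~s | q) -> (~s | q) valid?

S5

S5-tableau for the negation ~(<>[](~s | q) -> (~s | q)):
1. ~(<>[](~s | q) -> (~s | q)), 0
2. <>[](~s | q), 0
3. ~(~s | q), 0
4. s, 0
5. ~q, 0
6. [](~s | q), 1
7. ~s | q, 0
8. ~s | q, 1
9. q, 0
Accessibility: 0R0, 0R1, 1R0, 1R1
Branch closes: q and ~q both at 0.
Every branch closes (one shown): valid in S5.
S4-tableau for the negation ~(<>[](~s | q) -> (~s | q)):
1. ~(<>[](~s | q) -> (~s | q)), 0
2. <>[](~s | q), 0
3. ~(~s | q), 0
4. s, 0
5. ~q, 0
6. [](~s | q), 1
7. ~s | q, 1
8. q, 1
Accessibility: 0R0, 0R1, 1R1
Complete open branch: countermodel on an S4-frame, so not valid in S4, nor in K, T (the same frame is also a K-frame and a T-frame).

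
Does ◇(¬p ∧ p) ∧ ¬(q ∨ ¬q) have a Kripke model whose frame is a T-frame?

1. ◇(¬p ∧ p) ∧ ¬(q ∨ ¬q), w0
2. ◇(¬p ∧ p), w0   [∧-rule on 1]
3. ¬(q ∨ ¬q), w0   [∧-rule on 1]
4. ¬q, w0   [¬∨-rule on 3]
5. q, w0   [¬∨-rule on 3]
Accessibility: w0Rw0
Branch closes: q and ¬q both at w0.
All branches of the tableau close; one closing branch shown above.

Unsatisfiable (every branch closes)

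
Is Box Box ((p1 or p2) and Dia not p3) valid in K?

Not valid

Tableau for the negation not Box Box ((p1 or p2) and Dia not p3):
1. not Box Box ((p1 or p2) and Dia not p3), w0
2. not Box ((p1 or p2) and Dia not p3), w1
3. not ((p1 or p2) and Dia not p3), w2
4. not Dia not p3, w2
Accessibility: w0Rw1, w1Rw2
The negation has an open branch (countermodel exists).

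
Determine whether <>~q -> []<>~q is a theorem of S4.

Invalid (countermodel exists)

Tableau for the negation ~(<>~q -> []<>~q):
1. ~(<>~q -> []<>~q), u
2. <>~q, u
3. ~[]<>~q, u
4. ~q, v
5. ~<>~q, w
6. q, w
Accessibility: uRu, uRv, uRw, vRv, wRw
The negation has an open branch (countermodel exists).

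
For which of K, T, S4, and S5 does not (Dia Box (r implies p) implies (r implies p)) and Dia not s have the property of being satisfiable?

S4-tableau for the formula:
1. not (Dia Box (r implies p) implies (r implies p)) and Dia not s, u
2. not (Dia Box (r implies p) implies (r implies p)), u
3. Dia not s, u
4. Dia Box (r implies p), u
5. not (r implies p), u
6. r, u
7. not p, u
8. not s, v
9. Box (r implies p), w
10. r implies p, w
11. p, w
Accessibility: uRu, uRv, uRw, vRv, wRw
Complete open branch: satisfiable in S4, hence also in K, T (this S4-model is also a K-model and a T-model).
S5-tableau for the formula:
1. not (Dia Box (r implies p) implies (r implies p)) and Dia not s, u
2. not (Dia Box (r implies p) implies (r implies p)), u
3. Dia not s, u
4. Dia Box (r implies p), u
5. not (r implies p), u
6. r, u
7. not p, u
8. not s, v
9. Box (r implies p), w
10. r implies p, u
11. r implies p, v
12. r implies p, w
13. p, u
Accessibility: uRu, uRv, uRw, vRu, vRv, vRw, wRu, wRv, wRw
Branch closes: p and not p both at u.
Every branch closes (one shown): unsatisfiable in S5.

K, T, S4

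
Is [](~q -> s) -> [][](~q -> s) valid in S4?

Tableau for the negation ~([](~q -> s) -> [][](~q -> s)):
1. ~([](~q -> s) -> [][](~q -> s)), u
2. [](~q -> s), u
3. ~[][](~q -> s), u
4. ~q -> s, u
5. s, u
6. ~[](~q -> s), v
7. ~q -> s, v
8. s, v
9. ~(~q -> s), w
10. ~q, w
11. ~s, w
12. ~q -> s, w
13. s, w
Accessibility: uRu, uRv, uRw, vRv, vRw, wRw
Branch closes: s and ~s both at w.
Every branch of the negation's tableau closes; the branch above is one of them.

Valid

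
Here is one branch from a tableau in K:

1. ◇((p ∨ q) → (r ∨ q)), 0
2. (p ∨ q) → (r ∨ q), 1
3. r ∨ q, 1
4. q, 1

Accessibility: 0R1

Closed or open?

There is no literal clash: for every atom and world, at most one sign appears.

Open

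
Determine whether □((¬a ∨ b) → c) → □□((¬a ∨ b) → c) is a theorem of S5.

Yes, valid

Tableau for the negation ¬(□((¬a ∨ b) → c) → □□((¬a ∨ b) → c)):
1. ¬(□((¬a ∨ b) → c) → □□((¬a ∨ b) → c)), u
2. □((¬a ∨ b) → c), u
3. ¬□□((¬a ∨ b) → c), u
4. (¬a ∨ b) → c, u
5. ¬(¬a ∨ b), u
6. a, u
7. ¬b, u
8. ¬□((¬a ∨ b) → c), v
9. (¬a ∨ b) → c, v
10. ¬(¬a ∨ b), v
11. a, v
12. ¬b, v
13. ¬((¬a ∨ b) → c), w
14. ¬a ∨ b, w
15. ¬c, w
16. (¬a ∨ b) → c, w
17. b, w
18. ¬(¬a ∨ b), w
19. a, w
20. ¬b, w
Accessibility: uRu, uRv, uRw, vRu, vRv, vRw, wRu, wRv, wRw
Branch closes: b and ¬b both at w.
All branches of the negation close; one closing branch shown above.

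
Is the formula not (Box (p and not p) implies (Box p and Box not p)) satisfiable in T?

No, unsatisfiable

1. not (Box (p and not p) implies (Box p and Box not p)), w0
2. Box (p and not p), w0
3. not (Box p and Box not p), w0
4. p and not p, w0
5. p, w0
6. not p, w0
Accessibility: w0Rw0
Branch closes: p and not p both at w0.
All branches of the tableau close; one closing branch shown above.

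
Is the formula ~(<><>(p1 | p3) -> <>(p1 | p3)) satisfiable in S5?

Unsatisfiable (every branch closes)

1. ~(<><>(p1 | p3) -> <>(p1 | p3)), w0
2. <><>(p1 | p3), w0
3. ~<>(p1 | p3), w0
4. ~(p1 | p3), w0
5. ~p1, w0
6. ~p3, w0
7. <>(p1 | p3), w1
8. ~(p1 | p3), w1
9. ~p1, w1
10. ~p3, w1
11. p1 | p3, w2
12. ~(p1 | p3), w2
13. ~p1, w2
14. ~p3, w2
15. p3, w2
Accessibility: w0Rw0, w0Rw1, w0Rw2, w1Rw0, w1Rw1, w1Rw2, w2Rw0, w2Rw1, w2Rw2
Branch closes: p3 and ~p3 both at w2.
Every branch closes; the branch above is one of them.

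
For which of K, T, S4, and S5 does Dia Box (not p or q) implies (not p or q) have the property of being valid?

S5

S4-tableau for the negation not (Dia Box (not p or q) implies (not p or q)):
1. not (Dia Box (not p or q) implies (not p or q)), w0
2. Dia Box (not p or q), w0
3. not (not p or q), w0
4. p, w0
5. not q, w0
6. Box (not p or q), w1
7. not p or q, w1
8. q, w1
Accessibility: w0Rw0, w0Rw1, w1Rw1
Complete open branch: countermodel on an S4-frame, so not valid in S4, nor in K, T (the same frame is also a K-frame and a T-frame).
S5-tableau for the negation not (Dia Box (not p or q) implies (not p or q)):
1. not (Dia Box (not p or q) implies (not p or q)), w0
2. Dia Box (not p or q), w0
3. not (not p or q), w0
4. p, w0
5. not q, w0
6. Box (not p or q), w1
7. not p or q, w0
8. not p or q, w1
9. q, w0
Accessibility: w0Rw0, w0Rw1, w1Rw0, w1Rw1
Branch closes: q and not q both at w0.
Every branch closes (one shown): valid in S5.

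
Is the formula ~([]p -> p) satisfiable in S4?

1. ~([]p -> p), 0
2. []p, 0
3. ~p, 0
4. p, 0
Accessibility: 0R0
Branch closes: p and ~p both at 0.
(One branch shown.) All branches close.

No, unsatisfiable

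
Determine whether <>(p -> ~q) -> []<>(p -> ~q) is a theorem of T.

Tableau for the negation ~(<>(p -> ~q) -> []<>(p -> ~q)):
1. ~(<>(p -> ~q) -> []<>(p -> ~q)), w0
2. <>(p -> ~q), w0
3. ~[]<>(p -> ~q), w0
4. p -> ~q, w1
5. ~q, w1
6. ~<>(p -> ~q), w2
7. ~(p -> ~q), w2
8. p, w2
9. q, w2
Accessibility: w0Rw0, w0Rw1, w0Rw2, w1Rw1, w2Rw2
The negation has an open branch (countermodel exists).

Not valid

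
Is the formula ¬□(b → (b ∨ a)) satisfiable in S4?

1. ¬□(b → (b ∨ a)), u
2. ¬(b → (b ∨ a)), v   [¬□-rule on 1: fresh world v, uRv]
3. b, v   [¬→-rule on 2]
4. ¬(b ∨ a), v   [¬→-rule on 2]
5. ¬b, v   [¬∨-rule on 4]
6. ¬a, v   [¬∨-rule on 4]
Accessibility: uRu, uRv, vRv
Branch closes: b and ¬b both at v.
All branches of the tableau close; one closing branch shown above.

Unsatisfiable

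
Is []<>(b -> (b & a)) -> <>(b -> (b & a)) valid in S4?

Tableau for the negation ~([]<>(b -> (b & a)) -> <>(b -> (b & a))):
1. ~([]<>(b -> (b & a)) -> <>(b -> (b & a))), w0
2. []<>(b -> (b & a)), w0
3. ~<>(b -> (b & a)), w0
4. <>(b -> (b & a)), w0
5. ~(b -> (b & a)), w0
6. b, w0
7. ~(b & a), w0
8. ~a, w0
9. b -> (b & a), w1
10. <>(b -> (b & a)), w1
11. ~(b -> (b & a)), w1
12. b, w1
13. ~(b & a), w1
14. b & a, w1
15. a, w1
16. ~a, w1
Accessibility: w0Rw0, w0Rw1, w1Rw1
Branch closes: a and ~a both at w1.
All branches of the negation close; one closing branch shown above.

Yes, valid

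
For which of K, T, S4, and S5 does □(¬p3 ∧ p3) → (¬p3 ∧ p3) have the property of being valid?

T-tableau for the negation ¬(□(¬p3 ∧ p3) → (¬p3 ∧ p3)):
1. ¬(□(¬p3 ∧ p3) → (¬p3 ∧ p3)), w0
2. □(¬p3 ∧ p3), w0
3. ¬(¬p3 ∧ p3), w0
4. ¬p3 ∧ p3, w0
5. ¬p3, w0
6. p3, w0
Accessibility: w0Rw0
Branch closes: p3 and ¬p3 both at w0.
Every branch closes (one shown): valid in T, hence also in S4, S5 (every theorem of T is a theorem of S4 and S5).
K-tableau for the negation ¬(□(¬p3 ∧ p3) → (¬p3 ∧ p3)):
1. ¬(□(¬p3 ∧ p3) → (¬p3 ∧ p3)), w0
2. □(¬p3 ∧ p3), w0
3. ¬(¬p3 ∧ p3), w0
4. ¬p3, w0
Complete open branch: countermodel on a K-frame, so not valid in K.

T, S4, S5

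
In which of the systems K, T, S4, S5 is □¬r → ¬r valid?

T, S4, S5

K-tableau for the negation ¬(□¬r → ¬r):
1. ¬(□¬r → ¬r), w0
2. □¬r, w0
3. r, w0
Complete open branch: countermodel on a K-frame, so not valid in K.
T-tableau for the negation ¬(□¬r → ¬r):
1. ¬(□¬r → ¬r), w0
2. □¬r, w0
3. r, w0
4. ¬r, w0
Accessibility: w0Rw0
Branch closes: r and ¬r both at w0.
Every branch closes (one shown): valid in T, hence also in S4, S5 (every theorem of T is a theorem of S4 and S5).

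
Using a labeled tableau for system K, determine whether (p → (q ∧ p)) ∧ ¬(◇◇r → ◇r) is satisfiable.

Satisfiable (open branch found)

1. (p → (q ∧ p)) ∧ ¬(◇◇r → ◇r), u
2. p → (q ∧ p), u
3. ¬(◇◇r → ◇r), u
4. ◇◇r, u
5. ¬◇r, u
6. q ∧ p, u
7. q, u
8. p, u
9. ◇r, v
10. ¬r, v
11. r, w
Accessibility: uRv, vRw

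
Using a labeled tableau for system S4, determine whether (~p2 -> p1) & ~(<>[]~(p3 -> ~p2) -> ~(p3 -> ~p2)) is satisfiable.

Satisfiable

1. (~p2 -> p1) & ~(<>[]~(p3 -> ~p2) -> ~(p3 -> ~p2)), u
2. ~p2 -> p1, u
3. ~(<>[]~(p3 -> ~p2) -> ~(p3 -> ~p2)), u
4. <>[]~(p3 -> ~p2), u
5. p3 -> ~p2, u
6. p1, u
7. ~p2, u
8. []~(p3 -> ~p2), v
9. ~(p3 -> ~p2), v
10. p3, v
11. p2, v
Accessibility: uRu, uRv, vRv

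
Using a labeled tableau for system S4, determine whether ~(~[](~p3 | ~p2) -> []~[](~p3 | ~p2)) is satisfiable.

1. ~(~[](~p3 | ~p2) -> []~[](~p3 | ~p2)), w0
2. ~[](~p3 | ~p2), w0   [~->-rule on 1]
3. ~[]~[](~p3 | ~p2), w0   [~->-rule on 1]
4. ~(~p3 | ~p2), w1   [~[]-rule on 2: fresh world w1, w0Rw1]
5. p3, w1   [~|-rule on 4]
6. p2, w1   [~|-rule on 4]
7. [](~p3 | ~p2), w2   [~[]-rule on 3: fresh world w2, w0Rw2]
8. ~p3 | ~p2, w2   [[]-rule on 7 via w2Rw2]
9. ~p2, w2   [|-rule on 8 (branches; this branch)]
Accessibility: w0Rw0, w0Rw1, w0Rw2, w1Rw1, w2Rw2

Satisfiable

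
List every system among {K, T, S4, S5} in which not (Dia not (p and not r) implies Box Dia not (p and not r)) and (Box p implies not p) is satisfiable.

S4-tableau for the formula:
1. not (Dia not (p and not r) implies Box Dia not (p and not r)) and (Box p implies not p), 0
2. not (Dia not (p and not r) implies Box Dia not (p and not r)), 0
3. Box p implies not p, 0
4. Dia not (p and not r), 0
5. not Box Dia not (p and not r), 0
6. not p, 0
7. not (p and not r), 1
8. r, 1
9. not Dia not (p and not r), 2
10. p and not r, 2
11. p, 2
12. not r, 2
Accessibility: 0R0, 0R1, 0R2, 1R1, 2R2
Complete open branch: satisfiable in S4, hence also in K, T (this S4-model is also a K-model and a T-model).
S5-tableau for the formula:
1. not (Dia not (p and not r) implies Box Dia not (p and not r)) and (Box p implies not p), 0
2. not (Dia not (p and not r) implies Box Dia not (p and not r)), 0
3. Box p implies not p, 0
4. Dia not (p and not r), 0
5. not Box Dia not (p and not r), 0
6. not Box p, 0
7. not (p and not r), 1
8. r, 1
9. not Dia not (p and not r), 2
10. p and not r, 0
11. p, 0
12. not r, 0
13. p and not r, 1
14. p, 1
15. not r, 1
Accessibility: 0R0, 0R1, 0R2, 1R0, 1R1, 1R2, 2R0, 2R1, 2R2
Branch closes: r and not r both at 1.
Every branch closes (one shown): unsatisfiable in S5.

K, T, S4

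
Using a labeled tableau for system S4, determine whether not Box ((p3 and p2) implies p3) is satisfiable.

Unsatisfiable (every branch closes)

1. not Box ((p3 and p2) implies p3), 0
2. not ((p3 and p2) implies p3), 1
3. p3 and p2, 1
4. not p3, 1
5. p3, 1
6. p2, 1
Accessibility: 0R0, 0R1, 1R1
Branch closes: p3 and not p3 both at 1.
(One branch shown.) All branches close.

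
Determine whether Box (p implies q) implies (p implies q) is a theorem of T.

Tableau for the negation not (Box (p implies q) implies (p implies q)):
1. not (Box (p implies q) implies (p implies q)), u
2. Box (p implies q), u
3. not (p implies q), u
4. p, u
5. not q, u
6. p implies q, u
7. q, u
Accessibility: uRu
Branch closes: q and not q both at u.
All branches of the negation close; one closing branch shown above.

Yes, valid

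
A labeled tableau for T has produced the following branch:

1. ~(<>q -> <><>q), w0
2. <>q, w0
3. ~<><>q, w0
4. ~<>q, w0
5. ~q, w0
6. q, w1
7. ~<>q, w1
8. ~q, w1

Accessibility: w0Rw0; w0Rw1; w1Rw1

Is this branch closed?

Both q and ~q appear at w1.

Closed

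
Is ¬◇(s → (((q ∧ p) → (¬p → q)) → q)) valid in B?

No, not valid

Tableau for the negation ◇(s → (((q ∧ p) → (¬p → q)) → q)):
1. ◇(s → (((q ∧ p) → (¬p → q)) → q)), w0
2. s → (((q ∧ p) → (¬p → q)) → q), w1   [◇-rule on 1: fresh world w1, w0Rw1]
3. ((q ∧ p) → (¬p → q)) → q, w1   [→-rule on 2 (branches; this branch)]
4. q, w1   [→-rule on 3 (branches; this branch)]
Accessibility: w0Rw0, w0Rw1, w1Rw0, w1Rw1
The negation has an open branch (countermodel exists).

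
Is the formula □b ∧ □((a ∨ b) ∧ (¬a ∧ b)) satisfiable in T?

1. □b ∧ □((a ∨ b) ∧ (¬a ∧ b)), 0
2. □b, 0   [∧-rule on 1]
3. □((a ∨ b) ∧ (¬a ∧ b)), 0   [∧-rule on 1]
4. b, 0   [□-rule on 2 via 0R0]
5. (a ∨ b) ∧ (¬a ∧ b), 0   [□-rule on 3 via 0R0]
6. a ∨ b, 0   [∧-rule on 5]
7. ¬a ∧ b, 0   [∧-rule on 5]
8. ¬a, 0   [∧-rule on 7]
Accessibility: 0R0

Satisfiable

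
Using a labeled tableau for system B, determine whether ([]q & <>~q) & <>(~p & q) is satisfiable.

No, unsatisfiable

1. ([]q & <>~q) & <>(~p & q), u
2. []q & <>~q, u
3. <>(~p & q), u
4. []q, u
5. <>~q, u
6. q, u
7. ~p & q, v
8. ~p, v
9. q, v
10. ~q, w
11. q, w
Accessibility: uRu, uRv, uRw, vRu, vRv, wRu, wRw
Branch closes: q and ~q both at w.
(One branch shown.) All branches close.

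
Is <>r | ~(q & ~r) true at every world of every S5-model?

Not valid

Tableau for the negation ~(<>r | ~(q & ~r)):
1. ~(<>r | ~(q & ~r)), 0
2. ~<>r, 0
3. q & ~r, 0
4. q, 0
5. ~r, 0
Accessibility: 0R0
The negation has an open branch (countermodel exists).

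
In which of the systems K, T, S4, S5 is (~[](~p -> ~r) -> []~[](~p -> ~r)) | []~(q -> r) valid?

S4-tableau for the negation ~((~[](~p -> ~r) -> []~[](~p -> ~r)) | []~(q -> r)):
1. ~((~[](~p -> ~r) -> []~[](~p -> ~r)) | []~(q -> r)), 0
2. ~(~[](~p -> ~r) -> []~[](~p -> ~r)), 0
3. ~[]~(q -> r), 0
4. ~[](~p -> ~r), 0
5. ~[]~[](~p -> ~r), 0
6. q -> r, 1
7. r, 1
8. ~(~p -> ~r), 2
9. ~p, 2
10. r, 2
11. [](~p -> ~r), 3
12. ~p -> ~r, 3
13. ~r, 3
Accessibility: 0R0, 0R1, 0R2, 0R3, 1R1, 2R2, 3R3
Complete open branch: countermodel on an S4-frame, so not valid in S4, nor in K, T (the same frame is also a K-frame and a T-frame).
S5-tableau for the negation ~((~[](~p -> ~r) -> []~[](~p -> ~r)) | []~(q -> r)):
1. ~((~[](~p -> ~r) -> []~[](~p -> ~r)) | []~(q -> r)), 0
2. ~(~[](~p -> ~r) -> []~[](~p -> ~r)), 0
3. ~[]~(q -> r), 0
4. ~[](~p -> ~r), 0
5. ~[]~[](~p -> ~r), 0
6. q -> r, 1
7. r, 1
8. ~(~p -> ~r), 2
9. ~p, 2
10. r, 2
11. [](~p -> ~r), 3
12. ~p -> ~r, 0
13. ~p -> ~r, 1
14. ~p -> ~r, 2
15. ~p -> ~r, 3
16. ~r, 0
17. p, 1
18. ~r, 2
Accessibility: 0R0, 0R1, 0R2, 0R3, 1R0, 1R1, 1R2, 1R3, 2R0, 2R1, 2R2, 2R3, 3R0, 3R1, 3R2, 3R3
Branch closes: r and ~r both at 2.
Every branch closes (one shown): valid in S5.

S5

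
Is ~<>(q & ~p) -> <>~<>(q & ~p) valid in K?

No, not valid

Tableau for the negation ~(~<>(q & ~p) -> <>~<>(q & ~p)):
1. ~(~<>(q & ~p) -> <>~<>(q & ~p)), w0
2. ~<>(q & ~p), w0
3. ~<>~<>(q & ~p), w0
The negation has an open branch (countermodel exists).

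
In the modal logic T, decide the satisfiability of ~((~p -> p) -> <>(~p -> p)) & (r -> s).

1. ~((~p -> p) -> <>(~p -> p)) & (r -> s), w0
2. ~((~p -> p) -> <>(~p -> p)), w0   [&-rule on 1]
3. r -> s, w0   [&-rule on 1]
4. ~p -> p, w0   [~->-rule on 2]
5. ~<>(~p -> p), w0   [~->-rule on 2]
6. ~(~p -> p), w0   [~<>-rule on 5 via w0Rw0]
7. ~p, w0   [~->-rule on 6]
8. s, w0   [->-rule on 3 (branches; this branch)]
9. p, w0   [->-rule on 4 (branches; this branch)]
Accessibility: w0Rw0
Branch closes: p and ~p both at w0.
Every branch closes; the branch above is one of them.

Unsatisfiable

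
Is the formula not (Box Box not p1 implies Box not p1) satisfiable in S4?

1. not (Box Box not p1 implies Box not p1), 0
2. Box Box not p1, 0   [neg-implies-rule on 1]
3. not Box not p1, 0   [neg-implies-rule on 1]
4. Box not p1, 0   [Box-rule on 2 via 0R0]
5. not p1, 0   [Box-rule on 4 via 0R0]
6. p1, 1   [neg-Box-rule on 3: fresh world 1, 0R1]
7. Box not p1, 1   [Box-rule on 2 via 0R1]
8. not p1, 1   [Box-rule on 4 via 0R1]
Accessibility: 0R0, 0R1, 1R1
Branch closes: p1 and not p1 both at 1.
All branches of the tableau close; one closing branch shown above.

Unsatisfiable (every branch closes)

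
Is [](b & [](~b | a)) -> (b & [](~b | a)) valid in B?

Tableau for the negation ~([](b & [](~b | a)) -> (b & [](~b | a))):
1. ~([](b & [](~b | a)) -> (b & [](~b | a))), w0
2. [](b & [](~b | a)), w0   [~->-rule on 1]
3. ~(b & [](~b | a)), w0   [~->-rule on 1]
4. b & [](~b | a), w0   [[]-rule on 2 via w0Rw0]
5. b, w0   [&-rule on 4]
6. [](~b | a), w0   [&-rule on 4]
7. ~b | a, w0   [[]-rule on 6 via w0Rw0]
8. ~[](~b | a), w0   [~&-rule on 3 (branches; this branch)]
9. a, w0   [|-rule on 7 (branches; this branch)]
10. ~(~b | a), w1   [~[]-rule on 8: fresh world w1, w0Rw1]
11. b, w1   [~|-rule on 10]
12. ~a, w1   [~|-rule on 10]
13. b & [](~b | a), w1   [[]-rule on 2 via w0Rw1]
14. [](~b | a), w1   [&-rule on 13]
15. ~b | a, w1   [[]-rule on 6 via w0Rw1]
16. a, w1   [|-rule on 15 (branches; this branch)]
Accessibility: w0Rw0, w0Rw1, w1Rw0, w1Rw1
Branch closes: a and ~a both at w1.
All branches of the negation close; one closing branch shown above.

Valid in B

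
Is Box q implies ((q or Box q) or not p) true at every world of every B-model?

Tableau for the negation not (Box q implies ((q or Box q) or not p)):
1. not (Box q implies ((q or Box q) or not p)), w0
2. Box q, w0   [neg-implies-rule on 1]
3. not ((q or Box q) or not p), w0   [neg-implies-rule on 1]
4. not (q or Box q), w0   [neg-or-rule on 3]
5. p, w0   [neg-or-rule on 3]
6. not q, w0   [neg-or-rule on 4]
7. not Box q, w0   [neg-or-rule on 4]
8. q, w0   [Box-rule on 2 via w0Rw0]
Accessibility: w0Rw0
Branch closes: q and not q both at w0.
All branches of the negation close; one closing branch shown above.

Valid in B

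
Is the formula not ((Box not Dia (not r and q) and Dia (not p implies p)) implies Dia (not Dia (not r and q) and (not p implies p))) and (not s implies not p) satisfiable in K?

Unsatisfiable

1. not ((Box not Dia (not r and q) and Dia (not p implies p)) implies Dia (not Dia (not r and q) and (not p implies p))) and (not s implies not p), u
2. not ((Box not Dia (not r and q) and Dia (not p implies p)) implies Dia (not Dia (not r and q) and (not p implies p))), u
3. not s implies not p, u
4. Box not Dia (not r and q) and Dia (not p implies p), u
5. not Dia (not Dia (not r and q) and (not p implies p)), u
6. Box not Dia (not r and q), u
7. Dia (not p implies p), u
8. not p, u
9. not p implies p, v
10. not (not Dia (not r and q) and (not p implies p)), v
11. not Dia (not r and q), v
12. p, v
13. Dia (not r and q), v
14. not r and q, w
15. not r, w
16. q, w
17. not (not r and q), w
18. not q, w
Accessibility: uRv, vRw
Branch closes: q and not q both at w.
(One branch shown.) All branches close.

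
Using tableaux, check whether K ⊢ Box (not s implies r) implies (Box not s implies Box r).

Valid

Tableau for the negation not (Box (not s implies r) implies (Box not s implies Box r)):
1. not (Box (not s implies r) implies (Box not s implies Box r)), u
2. Box (not s implies r), u
3. not (Box not s implies Box r), u
4. Box not s, u
5. not Box r, u
6. not r, v
7. not s implies r, v
8. not s, v
9. r, v
Accessibility: uRv
Branch closes: r and not r both at v.
All branches of the negation close; one closing branch shown above.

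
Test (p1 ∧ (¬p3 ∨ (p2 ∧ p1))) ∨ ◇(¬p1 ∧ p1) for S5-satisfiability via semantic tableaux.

Satisfiable (open branch found)

1. (p1 ∧ (¬p3 ∨ (p2 ∧ p1))) ∨ ◇(¬p1 ∧ p1), u
2. p1 ∧ (¬p3 ∨ (p2 ∧ p1)), u
3. p1, u
4. ¬p3 ∨ (p2 ∧ p1), u
5. p2 ∧ p1, u
6. p2, u
Accessibility: uRu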